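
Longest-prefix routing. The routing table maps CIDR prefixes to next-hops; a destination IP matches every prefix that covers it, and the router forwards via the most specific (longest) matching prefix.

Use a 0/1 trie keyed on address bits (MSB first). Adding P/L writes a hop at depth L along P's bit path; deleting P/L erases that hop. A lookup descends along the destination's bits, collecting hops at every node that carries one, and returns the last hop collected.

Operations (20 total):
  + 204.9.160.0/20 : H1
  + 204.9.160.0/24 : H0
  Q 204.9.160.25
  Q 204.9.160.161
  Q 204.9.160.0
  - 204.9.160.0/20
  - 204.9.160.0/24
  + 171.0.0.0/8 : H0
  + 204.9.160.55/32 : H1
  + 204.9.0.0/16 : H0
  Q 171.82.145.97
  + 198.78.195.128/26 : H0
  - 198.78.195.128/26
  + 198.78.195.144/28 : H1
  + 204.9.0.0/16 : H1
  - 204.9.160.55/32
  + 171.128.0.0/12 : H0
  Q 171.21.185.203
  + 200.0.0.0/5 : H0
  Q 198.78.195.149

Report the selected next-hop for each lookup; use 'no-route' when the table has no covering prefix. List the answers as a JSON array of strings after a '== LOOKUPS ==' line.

Trace:
  add 204.9.160.0/20 -> H1 at depth 20
  add 204.9.160.0/24 -> H0 at depth 24
  Q 204.9.160.25: descend 110011000000100110100000 ; hops seen [H1,H0] ; pick H0
  Q 204.9.160.161: descend 110011000000100110100000 ; hops seen [H1,H0] ; pick H0
  Q 204.9.160.0: descend 110011000000100110100000 ; hops seen [H1,H0] ; pick H0
  - 204.9.160.0/20 clear@20
  - 204.9.160.0/24 clear@24
  add 171.0.0.0/8 -> H0 at depth 8
  add 204.9.160.55/32 -> H1 at depth 32
  add 204.9.0.0/16 -> H0 at depth 16
  Q 171.82.145.97: descend 10101011 ; hops seen [H0] ; pick H0
  add 198.78.195.128/26 -> H0 at depth 26
  - 198.78.195.128/26 clear@26
  add 198.78.195.144/28 -> H1 at depth 28
  add 204.9.0.0/16 -> H1 at depth 16
  - 204.9.160.55/32 clear@32
  add 171.128.0.0/12 -> H0 at depth 12
  Q 171.21.185.203: descend 10101011 ; hops seen [H0] ; pick H0
  add 200.0.0.0/5 -> H0 at depth 5
  Q 198.78.195.149: descend 1100011001001110110000111001 ; hops seen [H1] ; pick H1

== LOOKUPS ==
["H0","H0","H0","H0","H0","H1"]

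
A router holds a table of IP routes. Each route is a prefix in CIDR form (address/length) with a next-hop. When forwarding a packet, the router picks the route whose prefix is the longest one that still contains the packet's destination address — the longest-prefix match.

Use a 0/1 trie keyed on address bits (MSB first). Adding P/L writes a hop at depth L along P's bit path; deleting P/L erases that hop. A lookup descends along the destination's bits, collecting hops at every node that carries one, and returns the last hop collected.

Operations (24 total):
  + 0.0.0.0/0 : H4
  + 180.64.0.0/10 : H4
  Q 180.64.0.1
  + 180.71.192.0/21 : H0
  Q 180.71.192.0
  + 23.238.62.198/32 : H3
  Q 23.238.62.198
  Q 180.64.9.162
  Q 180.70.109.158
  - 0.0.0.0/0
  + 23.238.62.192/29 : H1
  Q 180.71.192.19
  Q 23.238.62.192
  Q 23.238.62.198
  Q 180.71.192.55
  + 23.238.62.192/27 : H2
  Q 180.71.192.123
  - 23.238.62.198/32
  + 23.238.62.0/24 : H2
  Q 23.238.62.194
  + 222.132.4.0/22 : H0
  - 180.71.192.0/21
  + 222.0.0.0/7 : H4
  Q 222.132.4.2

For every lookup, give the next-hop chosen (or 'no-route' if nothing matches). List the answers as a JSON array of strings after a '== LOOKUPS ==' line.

Process each operation:
  add 0.0.0.0/0 -> H4 at depth 0
  add 180.64.0.0/10 -> H4 at depth 10
  lookup 180.64.0.1: bits 1011010001 walk d0:H4→d1:-→d2:-→d3:-→d4:-→d5:-→d6:-→d7:-→d8:-→d9:-→d10:H4 -> H4
  add 180.71.192.0/21 -> H0 at depth 21
  lookup 180.71.192.0: bits 101101000100011111000 walk d0:H4→d1:-→d2:-→d3:-→d4:-→d5:-→d6:-→d7:-→d8:-→d9:-→d10:H4→d11:-→d12:-→d13:-→d14:-→d15:-→d16:-→d17:-→d18:-→d19:-→d20:-→d21:H0 -> H0
  add 23.238.62.198/32 -> H3 at depth 32
  lookup 23.238.62.198: bits 00010111111011100011111011000110 walk d0:H4→d1:-→d2:-→d3:-→d4:-→d5:-→d6:-→d7:-→d8:-→d9:-→d10:-→d11:-→d12:-→d13:-→d14:-→d15:-→d16:-→d17:-→d18:-→d19:-→d20:-→d21:-→d22:-→d23:-→d24:-→d25:-→d26:-→d27:-→d28:-→d29:-→d30:-→d31:-→d32:H3 -> H3
  lookup 180.64.9.162: bits 1011010001000 walk d0:H4→d1:-→d2:-→d3:-→d4:-→d5:-→d6:-→d7:-→d8:-→d9:-→d10:H4→d11:-→d12:-→d13:- -> H4
  lookup 180.70.109.158: bits 101101000100011 walk d0:H4→d1:-→d2:-→d3:-→d4:-→d5:-→d6:-→d7:-→d8:-→d9:-→d10:H4→d11:-→d12:-→d13:-→d14:-→d15:- -> H4
  del 0.0.0.0/0 (clear depth 0)
  add 23.238.62.192/29 -> H1 at depth 29
  lookup 180.71.192.19: bits 101101000100011111000 walk d0:-→d1:-→d2:-→d3:-→d4:-→d5:-→d6:-→d7:-→d8:-→d9:-→d10:H4→d11:-→d12:-→d13:-→d14:-→d15:-→d16:-→d17:-→d18:-→d19:-→d20:-→d21:H0 -> H0
  lookup 23.238.62.192: bits 00010111111011100011111011000 walk d0:-→d1:-→d2:-→d3:-→d4:-→d5:-→d6:-→d7:-→d8:-→d9:-→d10:-→d11:-→d12:-→d13:-→d14:-→d15:-→d16:-→d17:-→d18:-→d19:-→d20:-→d21:-→d22:-→d23:-→d24:-→d25:-→d26:-→d27:-→d28:-→d29:H1 -> H1
  lookup 23.238.62.198: bits 00010111111011100011111011000110 walk d0:-→d1:-→d2:-→d3:-→d4:-→d5:-→d6:-→d7:-→d8:-→d9:-→d10:-→d11:-→d12:-→d13:-→d14:-→d15:-→d16:-→d17:-→d18:-→d19:-→d20:-→d21:-→d22:-→d23:-→d24:-→d25:-→d26:-→d27:-→d28:-→d29:H1→d30:-→d31:-→d32:H3 -> H3
  lookup 180.71.192.55: bits 101101000100011111000 walk d0:-→d1:-→d2:-→d3:-→d4:-→d5:-→d6:-→d7:-→d8:-→d9:-→d10:H4→d11:-→d12:-→d13:-→d14:-→d15:-→d16:-→d17:-→d18:-→d19:-→d20:-→d21:H0 -> H0
  add 23.238.62.192/27 -> H2 at depth 27
  lookup 180.71.192.123: bits 101101000100011111000 walk d0:-→d1:-→d2:-→d3:-→d4:-→d5:-→d6:-→d7:-→d8:-→d9:-→d10:H4→d11:-→d12:-→d13:-→d14:-→d15:-→d16:-→d17:-→d18:-→d19:-→d20:-→d21:H0 -> H0
  del 23.238.62.198/32 (clear depth 32)
  add 23.238.62.0/24 -> H2 at depth 24
  lookup 23.238.62.194: bits 00010111111011100011111011000 walk d0:-→d1:-→d2:-→d3:-→d4:-→d5:-→d6:-→d7:-→d8:-→d9:-→d10:-→d11:-→d12:-→d13:-→d14:-→d15:-→d16:-→d17:-→d18:-→d19:-→d20:-→d21:-→d22:-→d23:-→d24:H2→d25:-→d26:-→d27:H2→d28:-→d29:H1 -> H1
  add 222.132.4.0/22 -> H0 at depth 22
  del 180.71.192.0/21 (clear depth 21)
  add 222.0.0.0/7 -> H4 at depth 7
  lookup 222.132.4.2: bits 1101111010000100000001 walk d0:-→d1:-→d2:-→d3:-→d4:-→d5:-→d6:-→d7:H4→d8:-→d9:-→d10:-→d11:-→d12:-→d13:-→d14:-→d15:-→d16:-→d17:-→d18:-→d19:-→d20:-→d21:-→d22:H0 -> H0

== LOOKUPS ==
["H4","H0","H3","H4","H4","H0","H1","H3","H0","H0","H1","H0"]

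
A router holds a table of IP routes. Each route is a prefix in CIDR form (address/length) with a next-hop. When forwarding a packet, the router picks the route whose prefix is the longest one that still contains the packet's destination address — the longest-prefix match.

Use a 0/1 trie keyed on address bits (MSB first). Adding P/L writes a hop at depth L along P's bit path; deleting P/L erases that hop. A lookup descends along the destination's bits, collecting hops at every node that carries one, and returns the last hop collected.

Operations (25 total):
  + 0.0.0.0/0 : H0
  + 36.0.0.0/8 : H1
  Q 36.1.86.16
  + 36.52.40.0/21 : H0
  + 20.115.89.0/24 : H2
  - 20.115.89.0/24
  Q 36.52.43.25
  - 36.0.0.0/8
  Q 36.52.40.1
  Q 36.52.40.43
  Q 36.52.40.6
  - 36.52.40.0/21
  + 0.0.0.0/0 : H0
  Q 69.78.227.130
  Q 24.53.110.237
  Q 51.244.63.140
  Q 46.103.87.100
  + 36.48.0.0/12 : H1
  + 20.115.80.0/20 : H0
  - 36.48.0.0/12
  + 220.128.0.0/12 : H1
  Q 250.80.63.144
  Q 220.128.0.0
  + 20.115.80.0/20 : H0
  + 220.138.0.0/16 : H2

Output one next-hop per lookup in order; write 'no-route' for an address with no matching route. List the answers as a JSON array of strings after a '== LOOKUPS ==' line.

Process each operation:
  add 0.0.0.0/0 -> H0 at depth 0
  add 36.0.0.0/8 -> H1 at depth 8
  Q 36.1.86.16: descend 00100100 ; hops seen [H0,H1] ; pick H1
  add 36.52.40.0/21 -> H0 at depth 21
  add 20.115.89.0/24 -> H2 at depth 24
  - 20.115.89.0/24 clear@24
  Q 36.52.43.25: descend 001001000011010000101 ; hops seen [H0,H1,H0] ; pick H0
  - 36.0.0.0/8 clear@8
  Q 36.52.40.1: descend 001001000011010000101 ; hops seen [H0,H0] ; pick H0
  Q 36.52.40.43: descend 001001000011010000101 ; hops seen [H0,H0] ; pick H0
  Q 36.52.40.6: descend 001001000011010000101 ; hops seen [H0,H0] ; pick H0
  - 36.52.40.0/21 clear@21
  add 0.0.0.0/0 -> H0 at depth 0
  Q 69.78.227.130: descend 0 ; hops seen [H0] ; pick H0
  Q 24.53.110.237: descend 0001 ; hops seen [H0] ; pick H0
  Q 51.244.63.140: descend 001 ; hops seen [H0] ; pick H0
  Q 46.103.87.100: descend 0010 ; hops seen [H0] ; pick H0
  add 36.48.0.0/12 -> H1 at depth 12
  add 20.115.80.0/20 -> H0 at depth 20
  - 36.48.0.0/12 clear@12
  add 220.128.0.0/12 -> H1 at depth 12
  Q 250.80.63.144: descend 11 ; hops seen [H0] ; pick H0
  Q 220.128.0.0: descend 110111001000 ; hops seen [H0,H1] ; pick H1
  add 20.115.80.0/20 -> H0 at depth 20
  add 220.138.0.0/16 -> H2 at depth 16

== LOOKUPS ==
["H1","H0","H0","H0","H0","H0","H0","H0","H0","H0","H1"]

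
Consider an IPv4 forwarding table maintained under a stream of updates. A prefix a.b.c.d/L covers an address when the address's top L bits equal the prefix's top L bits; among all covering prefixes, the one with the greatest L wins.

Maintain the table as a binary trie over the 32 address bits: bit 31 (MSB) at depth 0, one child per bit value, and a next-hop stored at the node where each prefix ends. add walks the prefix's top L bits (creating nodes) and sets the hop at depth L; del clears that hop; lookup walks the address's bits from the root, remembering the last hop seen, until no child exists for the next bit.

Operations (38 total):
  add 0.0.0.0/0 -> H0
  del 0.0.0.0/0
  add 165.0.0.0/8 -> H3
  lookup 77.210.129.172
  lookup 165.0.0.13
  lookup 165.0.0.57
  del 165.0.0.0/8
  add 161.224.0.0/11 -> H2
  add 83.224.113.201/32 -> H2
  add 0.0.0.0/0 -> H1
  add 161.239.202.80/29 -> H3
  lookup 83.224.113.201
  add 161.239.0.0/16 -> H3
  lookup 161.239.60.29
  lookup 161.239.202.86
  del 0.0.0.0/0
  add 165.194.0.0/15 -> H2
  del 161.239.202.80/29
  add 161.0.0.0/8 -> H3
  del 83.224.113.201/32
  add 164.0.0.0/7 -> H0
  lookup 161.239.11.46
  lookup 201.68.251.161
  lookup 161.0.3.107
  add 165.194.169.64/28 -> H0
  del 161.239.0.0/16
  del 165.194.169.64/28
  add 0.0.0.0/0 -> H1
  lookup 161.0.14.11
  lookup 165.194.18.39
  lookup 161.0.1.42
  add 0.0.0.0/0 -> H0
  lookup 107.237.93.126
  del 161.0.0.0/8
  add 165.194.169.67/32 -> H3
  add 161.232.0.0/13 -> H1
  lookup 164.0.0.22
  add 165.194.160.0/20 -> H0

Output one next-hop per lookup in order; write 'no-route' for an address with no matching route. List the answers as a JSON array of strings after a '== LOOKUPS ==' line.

Trace:
  + 0.0.0.0/0 (H0) depth=0
  del 0.0.0.0/0 (clear depth 0)
  + 165.0.0.0/8 (H3) depth=8
  Q 77.210.129.172: descend ε ; hops seen [∅] ; pick no-route
  Q 165.0.0.13: descend 10100101 ; hops seen [H3] ; pick H3
  Q 165.0.0.57: descend 10100101 ; hops seen [H3] ; pick H3
  del 165.0.0.0/8 (clear depth 8)
  + 161.224.0.0/11 (H2) depth=11
  + 83.224.113.201/32 (H2) depth=32
  + 0.0.0.0/0 (H1) depth=0
  + 161.239.202.80/29 (H3) depth=29
  Q 83.224.113.201: descend 01010011111000000111000111001001 ; hops seen [H1,H2] ; pick H2
  + 161.239.0.0/16 (H3) depth=16
  Q 161.239.60.29: descend 1010000111101111 ; hops seen [H1,H2,H3] ; pick H3
  Q 161.239.202.86: descend 10100001111011111100101001010 ; hops seen [H1,H2,H3,H3] ; pick H3
  del 0.0.0.0/0 (clear depth 0)
  + 165.194.0.0/15 (H2) depth=15
  del 161.239.202.80/29 (clear depth 29)
  + 161.0.0.0/8 (H3) depth=8
  del 83.224.113.201/32 (clear depth 32)
  + 164.0.0.0/7 (H0) depth=7
  Q 161.239.11.46: descend 1010000111101111 ; hops seen [H3,H2,H3] ; pick H3
  Q 201.68.251.161: descend 1 ; hops seen [∅] ; pick no-route
  Q 161.0.3.107: descend 10100001 ; hops seen [H3] ; pick H3
  + 165.194.169.64/28 (H0) depth=28
  del 161.239.0.0/16 (clear depth 16)
  del 165.194.169.64/28 (clear depth 28)
  + 0.0.0.0/0 (H1) depth=0
  Q 161.0.14.11: descend 10100001 ; hops seen [H1,H3] ; pick H3
  Q 165.194.18.39: descend 1010010111000010 ; hops seen [H1,H0,H2] ; pick H2
  Q 161.0.1.42: descend 10100001 ; hops seen [H1,H3] ; pick H3
  + 0.0.0.0/0 (H0) depth=0
  Q 107.237.93.126: descend 01 ; hops seen [H0] ; pick H0
  del 161.0.0.0/8 (clear depth 8)
  + 165.194.169.67/32 (H3) depth=32
  + 161.232.0.0/13 (H1) depth=13
  Q 164.0.0.22: descend 1010010 ; hops seen [H0,H0] ; pick H0
  + 165.194.160.0/20 (H0) depth=20

== LOOKUPS ==
["no-route","H3","H3","H2","H3","H3","H3","no-route","H3","H3","H2","H3","H0","H0"]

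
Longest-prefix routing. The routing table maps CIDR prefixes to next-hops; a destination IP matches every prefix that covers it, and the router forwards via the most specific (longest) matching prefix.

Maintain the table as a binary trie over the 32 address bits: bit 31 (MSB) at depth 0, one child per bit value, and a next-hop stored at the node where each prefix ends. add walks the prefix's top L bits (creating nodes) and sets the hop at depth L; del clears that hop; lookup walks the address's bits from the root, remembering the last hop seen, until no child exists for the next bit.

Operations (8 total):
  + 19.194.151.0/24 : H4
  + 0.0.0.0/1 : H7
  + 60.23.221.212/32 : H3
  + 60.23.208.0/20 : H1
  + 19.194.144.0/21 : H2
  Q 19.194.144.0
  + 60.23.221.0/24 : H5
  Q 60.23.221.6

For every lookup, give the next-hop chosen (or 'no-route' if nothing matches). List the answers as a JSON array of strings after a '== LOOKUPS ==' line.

Apply in order:
  + 19.194.151.0/24 (H4) depth=24
  + 0.0.0.0/1 (H7) depth=1
  + 60.23.221.212/32 (H3) depth=32
  + 60.23.208.0/20 (H1) depth=20
  + 19.194.144.0/21 (H2) depth=21
  lookup 19.194.144.0: bits 000100111100001010010 walk d0:-→d1:H7→d2:-→d3:-→d4:-→d5:-→d6:-→d7:-→d8:-→d9:-→d10:-→d11:-→d12:-→d13:-→d14:-→d15:-→d16:-→d17:-→d18:-→d19:-→d20:-→d21:H2 -> H2
  + 60.23.221.0/24 (H5) depth=24
  lookup 60.23.221.6: bits 001111000001011111011101 walk d0:-→d1:H7→d2:-→d3:-→d4:-→d5:-→d6:-→d7:-→d8:-→d9:-→d10:-→d11:-→d12:-→d13:-→d14:-→d15:-→d16:-→d17:-→d18:-→d19:-→d20:H1→d21:-→d22:-→d23:-→d24:H5 -> H5

== LOOKUPS ==
["H2","H5"]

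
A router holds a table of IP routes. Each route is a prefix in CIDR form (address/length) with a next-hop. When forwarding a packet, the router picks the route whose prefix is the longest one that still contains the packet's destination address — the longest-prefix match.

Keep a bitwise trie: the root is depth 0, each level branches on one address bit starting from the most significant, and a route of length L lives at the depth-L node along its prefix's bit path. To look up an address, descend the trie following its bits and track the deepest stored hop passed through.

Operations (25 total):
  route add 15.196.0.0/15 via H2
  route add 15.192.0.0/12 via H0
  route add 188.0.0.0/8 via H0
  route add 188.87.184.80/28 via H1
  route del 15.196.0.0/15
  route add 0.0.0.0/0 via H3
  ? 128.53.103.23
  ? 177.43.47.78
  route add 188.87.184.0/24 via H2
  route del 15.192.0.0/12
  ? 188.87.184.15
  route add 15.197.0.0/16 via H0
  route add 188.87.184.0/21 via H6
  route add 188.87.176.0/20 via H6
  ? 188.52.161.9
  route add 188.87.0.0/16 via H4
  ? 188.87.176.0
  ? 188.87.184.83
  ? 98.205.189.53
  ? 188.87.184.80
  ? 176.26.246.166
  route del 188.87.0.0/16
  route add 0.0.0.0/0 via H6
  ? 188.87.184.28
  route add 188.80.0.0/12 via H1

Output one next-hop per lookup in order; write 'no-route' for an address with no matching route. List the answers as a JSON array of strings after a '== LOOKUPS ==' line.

Process each operation:
  add 15.196.0.0/15 -> H2 at depth 15
  add 15.192.0.0/12 -> H0 at depth 12
  add 188.0.0.0/8 -> H0 at depth 8
  add 188.87.184.80/28 -> H1 at depth 28
  del 15.196.0.0/15 (clear depth 15)
  add 0.0.0.0/0 -> H3 at depth 0
  Q 128.53.103.23: descend 10 ; hops seen [H3] ; pick H3
  Q 177.43.47.78: descend 1011 ; hops seen [H3] ; pick H3
  add 188.87.184.0/24 -> H2 at depth 24
  del 15.192.0.0/12 (clear depth 12)
  Q 188.87.184.15: descend 1011110001010111101110000 ; hops seen [H3,H0,H2] ; pick H2
  add 15.197.0.0/16 -> H0 at depth 16
  add 188.87.184.0/21 -> H6 at depth 21
  add 188.87.176.0/20 -> H6 at depth 20
  Q 188.52.161.9: descend 101111000 ; hops seen [H3,H0] ; pick H0
  add 188.87.0.0/16 -> H4 at depth 16
  Q 188.87.176.0: descend 10111100010101111011 ; hops seen [H3,H0,H4,H6] ; pick H6
  Q 188.87.184.83: descend 1011110001010111101110000101 ; hops seen [H3,H0,H4,H6,H6,H2,H1] ; pick H1
  Q 98.205.189.53: descend 0 ; hops seen [H3] ; pick H3
  Q 188.87.184.80: descend 1011110001010111101110000101 ; hops seen [H3,H0,H4,H6,H6,H2,H1] ; pick H1
  Q 176.26.246.166: descend 1011 ; hops seen [H3] ; pick H3
  del 188.87.0.0/16 (clear depth 16)
  add 0.0.0.0/0 -> H6 at depth 0
  Q 188.87.184.28: descend 1011110001010111101110000 ; hops seen [H6,H0,H6,H6,H2] ; pick H2
  add 188.80.0.0/12 -> H1 at depth 12

== LOOKUPS ==
["H3","H3","H2","H0","H6","H1","H3","H1","H3","H2"]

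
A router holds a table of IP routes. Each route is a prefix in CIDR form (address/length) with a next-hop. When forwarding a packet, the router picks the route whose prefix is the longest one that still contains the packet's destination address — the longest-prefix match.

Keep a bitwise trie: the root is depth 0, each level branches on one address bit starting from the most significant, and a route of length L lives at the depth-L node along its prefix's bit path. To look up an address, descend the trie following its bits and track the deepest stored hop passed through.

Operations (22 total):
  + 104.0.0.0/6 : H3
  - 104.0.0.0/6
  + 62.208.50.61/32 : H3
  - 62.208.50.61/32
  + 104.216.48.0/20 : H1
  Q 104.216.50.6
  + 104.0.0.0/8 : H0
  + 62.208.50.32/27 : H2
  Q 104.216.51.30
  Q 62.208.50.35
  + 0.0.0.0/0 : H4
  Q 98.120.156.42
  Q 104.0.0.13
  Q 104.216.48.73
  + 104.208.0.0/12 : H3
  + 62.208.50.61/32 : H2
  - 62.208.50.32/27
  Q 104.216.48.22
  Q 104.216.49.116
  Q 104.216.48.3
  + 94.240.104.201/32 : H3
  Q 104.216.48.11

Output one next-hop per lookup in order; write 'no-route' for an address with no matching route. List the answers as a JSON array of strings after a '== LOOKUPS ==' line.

Apply in order:
  + 104.0.0.0/6 (H3) depth=6
  del 104.0.0.0/6 (clear depth 6)
  + 62.208.50.61/32 (H3) depth=32
  del 62.208.50.61/32 (clear depth 32)
  + 104.216.48.0/20 (H1) depth=20
  Q 104.216.50.6: descend 01101000110110000011 ; hops seen [H1] ; pick H1
  + 104.0.0.0/8 (H0) depth=8
  + 62.208.50.32/27 (H2) depth=27
  Q 104.216.51.30: descend 01101000110110000011 ; hops seen [H0,H1] ; pick H1
  Q 62.208.50.35: descend 001111101101000000110010001 ; hops seen [H2] ; pick H2
  + 0.0.0.0/0 (H4) depth=0
  Q 98.120.156.42: descend 0110 ; hops seen [H4] ; pick H4
  Q 104.0.0.13: descend 01101000 ; hops seen [H4,H0] ; pick H0
  Q 104.216.48.73: descend 01101000110110000011 ; hops seen [H4,H0,H1] ; pick H1
  + 104.208.0.0/12 (H3) depth=12
  + 62.208.50.61/32 (H2) depth=32
  del 62.208.50.32/27 (clear depth 27)
  Q 104.216.48.22: descend 01101000110110000011 ; hops seen [H4,H0,H3,H1] ; pick H1
  Q 104.216.49.116: descend 01101000110110000011 ; hops seen [H4,H0,H3,H1] ; pick H1
  Q 104.216.48.3: descend 01101000110110000011 ; hops seen [H4,H0,H3,H1] ; pick H1
  + 94.240.104.201/32 (H3) depth=32
  Q 104.216.48.11: descend 01101000110110000011 ; hops seen [H4,H0,H3,H1] ; pick H1

== LOOKUPS ==
["H1","H1","H2","H4","H0","H1","H1","H1","H1","H1"]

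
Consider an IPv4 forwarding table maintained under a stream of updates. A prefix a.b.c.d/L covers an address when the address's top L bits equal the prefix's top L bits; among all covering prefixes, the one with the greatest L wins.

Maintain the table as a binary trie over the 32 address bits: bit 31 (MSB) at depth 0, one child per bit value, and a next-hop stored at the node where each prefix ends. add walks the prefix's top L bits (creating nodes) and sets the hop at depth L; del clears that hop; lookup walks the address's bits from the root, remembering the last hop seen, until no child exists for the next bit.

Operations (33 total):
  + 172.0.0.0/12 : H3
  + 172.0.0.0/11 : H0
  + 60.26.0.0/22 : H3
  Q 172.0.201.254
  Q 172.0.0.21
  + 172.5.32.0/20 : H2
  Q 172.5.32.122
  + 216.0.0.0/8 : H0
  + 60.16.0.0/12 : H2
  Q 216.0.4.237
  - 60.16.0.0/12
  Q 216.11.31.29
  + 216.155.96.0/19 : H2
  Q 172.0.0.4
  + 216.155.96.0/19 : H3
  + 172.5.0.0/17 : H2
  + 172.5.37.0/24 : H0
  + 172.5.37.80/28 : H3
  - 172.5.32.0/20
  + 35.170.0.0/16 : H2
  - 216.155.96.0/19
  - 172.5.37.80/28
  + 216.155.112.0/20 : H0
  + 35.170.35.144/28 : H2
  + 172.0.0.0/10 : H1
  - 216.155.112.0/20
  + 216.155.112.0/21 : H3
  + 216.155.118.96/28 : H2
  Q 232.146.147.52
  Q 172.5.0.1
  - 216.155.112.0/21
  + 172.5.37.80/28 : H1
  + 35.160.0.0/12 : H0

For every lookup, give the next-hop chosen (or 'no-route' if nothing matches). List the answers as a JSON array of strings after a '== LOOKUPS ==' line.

Apply in order:
  + 172.0.0.0/12 (H3) depth=12
  + 172.0.0.0/11 (H0) depth=11
  + 60.26.0.0/22 (H3) depth=22
  lookup 172.0.201.254: bits 101011000000 walk d0:-→d1:-→d2:-→d3:-→d4:-→d5:-→d6:-→d7:-→d8:-→d9:-→d10:-→d11:H0→d12:H3 -> H3
  lookup 172.0.0.21: bits 101011000000 walk d0:-→d1:-→d2:-→d3:-→d4:-→d5:-→d6:-→d7:-→d8:-→d9:-→d10:-→d11:H0→d12:H3 -> H3
  + 172.5.32.0/20 (H2) depth=20
  lookup 172.5.32.122: bits 10101100000001010010 walk d0:-→d1:-→d2:-→d3:-→d4:-→d5:-→d6:-→d7:-→d8:-→d9:-→d10:-→d11:H0→d12:H3→d13:-→d14:-→d15:-→d16:-→d17:-→d18:-→d19:-→d20:H2 -> H2
  + 216.0.0.0/8 (H0) depth=8
  + 60.16.0.0/12 (H2) depth=12
  lookup 216.0.4.237: bits 11011000 walk d0:-→d1:-→d2:-→d3:-→d4:-→d5:-→d6:-→d7:-→d8:H0 -> H0
  del 60.16.0.0/12 (clear depth 12)
  lookup 216.11.31.29: bits 11011000 walk d0:-→d1:-→d2:-→d3:-→d4:-→d5:-→d6:-→d7:-→d8:H0 -> H0
  + 216.155.96.0/19 (H2) depth=19
  lookup 172.0.0.4: bits 1010110000000 walk d0:-→d1:-→d2:-→d3:-→d4:-→d5:-→d6:-→d7:-→d8:-→d9:-→d10:-→d11:H0→d12:H3→d13:- -> H3
  + 216.155.96.0/19 (H3) depth=19
  + 172.5.0.0/17 (H2) depth=17
  + 172.5.37.0/24 (H0) depth=24
  + 172.5.37.80/28 (H3) depth=28
  del 172.5.32.0/20 (clear depth 20)
  + 35.170.0.0/16 (H2) depth=16
  del 216.155.96.0/19 (clear depth 19)
  del 172.5.37.80/28 (clear depth 28)
  + 216.155.112.0/20 (H0) depth=20
  + 35.170.35.144/28 (H2) depth=28
  + 172.0.0.0/10 (H1) depth=10
  del 216.155.112.0/20 (clear depth 20)
  + 216.155.112.0/21 (H3) depth=21
  + 216.155.118.96/28 (H2) depth=28
  lookup 232.146.147.52: bits 11 walk d0:-→d1:-→d2:- -> no-route
  lookup 172.5.0.1: bits 101011000000010100 walk d0:-→d1:-→d2:-→d3:-→d4:-→d5:-→d6:-→d7:-→d8:-→d9:-→d10:H1→d11:H0→d12:H3→d13:-→d14:-→d15:-→d16:-→d17:H2→d18:- -> H2
  del 216.155.112.0/21 (clear depth 21)
  + 172.5.37.80/28 (H1) depth=28
  + 35.160.0.0/12 (H0) depth=12

== LOOKUPS ==
["H3","H3","H2","H0","H0","H3","no-route","H2"]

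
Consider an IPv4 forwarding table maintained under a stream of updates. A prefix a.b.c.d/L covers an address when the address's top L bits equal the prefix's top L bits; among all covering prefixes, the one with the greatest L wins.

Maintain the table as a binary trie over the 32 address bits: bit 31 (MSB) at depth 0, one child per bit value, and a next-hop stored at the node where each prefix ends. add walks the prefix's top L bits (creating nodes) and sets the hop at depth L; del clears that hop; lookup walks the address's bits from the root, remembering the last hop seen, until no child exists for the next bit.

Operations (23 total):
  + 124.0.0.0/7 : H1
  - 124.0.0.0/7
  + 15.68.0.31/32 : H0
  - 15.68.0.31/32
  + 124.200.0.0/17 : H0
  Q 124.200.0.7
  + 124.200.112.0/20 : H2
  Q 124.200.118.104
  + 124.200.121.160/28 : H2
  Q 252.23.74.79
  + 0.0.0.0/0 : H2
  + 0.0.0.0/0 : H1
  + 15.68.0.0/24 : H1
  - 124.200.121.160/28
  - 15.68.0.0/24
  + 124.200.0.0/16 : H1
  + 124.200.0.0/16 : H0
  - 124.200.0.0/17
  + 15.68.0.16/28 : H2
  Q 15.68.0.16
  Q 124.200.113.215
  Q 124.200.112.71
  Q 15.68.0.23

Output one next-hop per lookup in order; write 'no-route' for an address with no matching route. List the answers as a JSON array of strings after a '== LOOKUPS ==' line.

Apply in order:
  + 124.0.0.0/7 (H1) depth=7
  del 124.0.0.0/7 (clear depth 7)
  + 15.68.0.31/32 (H0) depth=32
  del 15.68.0.31/32 (clear depth 32)
  + 124.200.0.0/17 (H0) depth=17
  Q 124.200.0.7: descend 01111100110010000 ; hops seen [H0] ; pick H0
  + 124.200.112.0/20 (H2) depth=20
  Q 124.200.118.104: descend 01111100110010000111 ; hops seen [H0,H2] ; pick H2
  + 124.200.121.160/28 (H2) depth=28
  Q 252.23.74.79: descend ε ; hops seen [∅] ; pick no-route
  + 0.0.0.0/0 (H2) depth=0
  + 0.0.0.0/0 (H1) depth=0
  + 15.68.0.0/24 (H1) depth=24
  del 124.200.121.160/28 (clear depth 28)
  del 15.68.0.0/24 (clear depth 24)
  + 124.200.0.0/16 (H1) depth=16
  + 124.200.0.0/16 (H0) depth=16
  del 124.200.0.0/17 (clear depth 17)
  + 15.68.0.16/28 (H2) depth=28
  Q 15.68.0.16: descend 0000111101000100000000000001 ; hops seen [H1,H2] ; pick H2
  Q 124.200.113.215: descend 01111100110010000111 ; hops seen [H1,H0,H2] ; pick H2
  Q 124.200.112.71: descend 01111100110010000111 ; hops seen [H1,H0,H2] ; pick H2
  Q 15.68.0.23: descend 0000111101000100000000000001 ; hops seen [H1,H2] ; pick H2

== LOOKUPS ==
["H0","H2","no-route","H2","H2","H2","H2"]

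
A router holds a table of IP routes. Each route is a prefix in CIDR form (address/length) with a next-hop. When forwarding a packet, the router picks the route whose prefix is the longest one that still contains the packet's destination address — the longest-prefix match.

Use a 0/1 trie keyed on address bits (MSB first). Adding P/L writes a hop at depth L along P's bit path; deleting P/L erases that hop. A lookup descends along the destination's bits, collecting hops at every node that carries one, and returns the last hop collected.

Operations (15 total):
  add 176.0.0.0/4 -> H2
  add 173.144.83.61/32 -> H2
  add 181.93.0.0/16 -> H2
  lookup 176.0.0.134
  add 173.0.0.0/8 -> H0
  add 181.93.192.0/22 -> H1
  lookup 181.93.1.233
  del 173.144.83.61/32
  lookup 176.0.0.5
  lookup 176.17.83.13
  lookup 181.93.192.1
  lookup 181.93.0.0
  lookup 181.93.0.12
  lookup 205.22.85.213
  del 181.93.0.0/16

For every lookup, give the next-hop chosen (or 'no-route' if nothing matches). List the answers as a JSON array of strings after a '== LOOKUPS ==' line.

Process each operation:
  + 176.0.0.0/4 (H2) depth=4
  + 173.144.83.61/32 (H2) depth=32
  + 181.93.0.0/16 (H2) depth=16
  ? 176.0.0.134  path d0:-→d1:-→d2:-→d3:-→d4:H2→d5:-  best=H2
  + 173.0.0.0/8 (H0) depth=8
  + 181.93.192.0/22 (H1) depth=22
  ? 181.93.1.233  path d0:-→d1:-→d2:-→d3:-→d4:H2→d5:-→d6:-→d7:-→d8:-→d9:-→d10:-→d11:-→d12:-→d13:-→d14:-→d15:-→d16:H2  best=H2
  - 173.144.83.61/32 clear@32
  ? 176.0.0.5  path d0:-→d1:-→d2:-→d3:-→d4:H2→d5:-  best=H2
  ? 176.17.83.13  path d0:-→d1:-→d2:-→d3:-→d4:H2→d5:-  best=H2
  ? 181.93.192.1  path d0:-→d1:-→d2:-→d3:-→d4:H2→d5:-→d6:-→d7:-→d8:-→d9:-→d10:-→d11:-→d12:-→d13:-→d14:-→d15:-→d16:H2→d17:-→d18:-→d19:-→d20:-→d21:-→d22:H1  best=H1
  ? 181.93.0.0  path d0:-→d1:-→d2:-→d3:-→d4:H2→d5:-→d6:-→d7:-→d8:-→d9:-→d10:-→d11:-→d12:-→d13:-→d14:-→d15:-→d16:H2  best=H2
  ? 181.93.0.12  path d0:-→d1:-→d2:-→d3:-→d4:H2→d5:-→d6:-→d7:-→d8:-→d9:-→d10:-→d11:-→d12:-→d13:-→d14:-→d15:-→d16:H2  best=H2
  ? 205.22.85.213  path d0:-→d1:-  best=no-route
  - 181.93.0.0/16 clear@16

== LOOKUPS ==
["H2","H2","H2","H2","H1","H2","H2","no-route"]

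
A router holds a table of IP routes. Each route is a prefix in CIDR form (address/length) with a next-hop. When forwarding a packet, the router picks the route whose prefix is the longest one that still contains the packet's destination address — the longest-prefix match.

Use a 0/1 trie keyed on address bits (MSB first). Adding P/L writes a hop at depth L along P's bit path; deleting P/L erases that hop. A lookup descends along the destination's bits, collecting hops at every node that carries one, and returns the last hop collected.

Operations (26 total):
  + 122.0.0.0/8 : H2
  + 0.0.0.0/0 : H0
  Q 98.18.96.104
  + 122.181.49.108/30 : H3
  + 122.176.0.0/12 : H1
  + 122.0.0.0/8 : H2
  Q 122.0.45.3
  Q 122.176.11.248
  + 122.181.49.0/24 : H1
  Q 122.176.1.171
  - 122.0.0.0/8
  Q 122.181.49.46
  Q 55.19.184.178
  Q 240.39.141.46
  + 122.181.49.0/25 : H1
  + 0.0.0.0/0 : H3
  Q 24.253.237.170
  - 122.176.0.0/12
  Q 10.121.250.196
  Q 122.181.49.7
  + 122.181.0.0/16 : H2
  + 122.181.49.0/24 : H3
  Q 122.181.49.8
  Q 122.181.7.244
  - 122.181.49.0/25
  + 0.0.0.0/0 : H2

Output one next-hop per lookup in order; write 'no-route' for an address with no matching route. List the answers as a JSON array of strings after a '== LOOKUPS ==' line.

Apply in order:
  add 122.0.0.0/8 -> H2 at depth 8
  add 0.0.0.0/0 -> H0 at depth 0
  Q 98.18.96.104: descend 011 ; hops seen [H0] ; pick H0
  add 122.181.49.108/30 -> H3 at depth 30
  add 122.176.0.0/12 -> H1 at depth 12
  add 122.0.0.0/8 -> H2 at depth 8
  Q 122.0.45.3: descend 01111010 ; hops seen [H0,H2] ; pick H2
  Q 122.176.11.248: descend 0111101010110 ; hops seen [H0,H2,H1] ; pick H1
  add 122.181.49.0/24 -> H1 at depth 24
  Q 122.176.1.171: descend 0111101010110 ; hops seen [H0,H2,H1] ; pick H1
  del 122.0.0.0/8 (clear depth 8)
  Q 122.181.49.46: descend 0111101010110101001100010 ; hops seen [H0,H1,H1] ; pick H1
  Q 55.19.184.178: descend 0 ; hops seen [H0] ; pick H0
  Q 240.39.141.46: descend ε ; hops seen [H0] ; pick H0
  add 122.181.49.0/25 -> H1 at depth 25
  add 0.0.0.0/0 -> H3 at depth 0
  Q 24.253.237.170: descend 0 ; hops seen [H3] ; pick H3
  del 122.176.0.0/12 (clear depth 12)
  Q 10.121.250.196: descend 0 ; hops seen [H3] ; pick H3
  Q 122.181.49.7: descend 0111101010110101001100010 ; hops seen [H3,H1,H1] ; pick H1
  add 122.181.0.0/16 -> H2 at depth 16
  add 122.181.49.0/24 -> H3 at depth 24
  Q 122.181.49.8: descend 0111101010110101001100010 ; hops seen [H3,H2,H3,H1] ; pick H1
  Q 122.181.7.244: descend 011110101011010100 ; hops seen [H3,H2] ; pick H2
  del 122.181.49.0/25 (clear depth 25)
  add 0.0.0.0/0 -> H2 at depth 0

== LOOKUPS ==
["H0","H2","H1","H1","H1","H0","H0","H3","H3","H1","H1","H2"]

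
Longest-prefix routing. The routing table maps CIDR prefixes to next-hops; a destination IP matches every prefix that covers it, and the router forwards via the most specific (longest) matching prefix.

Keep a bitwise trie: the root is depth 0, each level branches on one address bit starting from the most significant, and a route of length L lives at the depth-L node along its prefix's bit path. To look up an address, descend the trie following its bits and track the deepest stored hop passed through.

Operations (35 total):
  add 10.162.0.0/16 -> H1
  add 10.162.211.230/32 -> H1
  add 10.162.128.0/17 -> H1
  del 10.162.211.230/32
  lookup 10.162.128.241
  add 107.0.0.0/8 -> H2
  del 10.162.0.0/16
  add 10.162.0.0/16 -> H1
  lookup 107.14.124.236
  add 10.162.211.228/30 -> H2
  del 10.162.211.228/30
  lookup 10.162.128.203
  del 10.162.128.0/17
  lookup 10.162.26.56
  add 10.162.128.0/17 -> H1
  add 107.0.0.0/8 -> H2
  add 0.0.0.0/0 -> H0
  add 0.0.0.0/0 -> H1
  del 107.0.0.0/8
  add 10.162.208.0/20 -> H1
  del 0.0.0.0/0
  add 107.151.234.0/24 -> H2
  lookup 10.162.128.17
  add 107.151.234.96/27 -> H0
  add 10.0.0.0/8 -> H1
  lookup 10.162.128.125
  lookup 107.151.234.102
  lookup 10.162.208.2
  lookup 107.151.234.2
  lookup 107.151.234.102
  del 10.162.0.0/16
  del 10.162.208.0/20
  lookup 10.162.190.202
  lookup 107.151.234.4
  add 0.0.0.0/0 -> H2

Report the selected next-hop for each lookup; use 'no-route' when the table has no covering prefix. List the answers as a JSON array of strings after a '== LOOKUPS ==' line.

Apply in order:
  add 10.162.0.0/16 -> H1 at depth 16
  add 10.162.211.230/32 -> H1 at depth 32
  add 10.162.128.0/17 -> H1 at depth 17
  del 10.162.211.230/32 (clear depth 32)
  Q 10.162.128.241: descend 00001010101000101 ; hops seen [H1,H1] ; pick H1
  add 107.0.0.0/8 -> H2 at depth 8
  del 10.162.0.0/16 (clear depth 16)
  add 10.162.0.0/16 -> H1 at depth 16
  Q 107.14.124.236: descend 01101011 ; hops seen [H2] ; pick H2
  add 10.162.211.228/30 -> H2 at depth 30
  del 10.162.211.228/30 (clear depth 30)
  Q 10.162.128.203: descend 00001010101000101 ; hops seen [H1,H1] ; pick H1
  del 10.162.128.0/17 (clear depth 17)
  Q 10.162.26.56: descend 0000101010100010 ; hops seen [H1] ; pick H1
  add 10.162.128.0/17 -> H1 at depth 17
  add 107.0.0.0/8 -> H2 at depth 8
  add 0.0.0.0/0 -> H0 at depth 0
  add 0.0.0.0/0 -> H1 at depth 0
  del 107.0.0.0/8 (clear depth 8)
  add 10.162.208.0/20 -> H1 at depth 20
  del 0.0.0.0/0 (clear depth 0)
  add 107.151.234.0/24 -> H2 at depth 24
  Q 10.162.128.17: descend 00001010101000101 ; hops seen [H1,H1] ; pick H1
  add 107.151.234.96/27 -> H0 at depth 27
  add 10.0.0.0/8 -> H1 at depth 8
  Q 10.162.128.125: descend 00001010101000101 ; hops seen [H1,H1,H1] ; pick H1
  Q 107.151.234.102: descend 011010111001011111101010011 ; hops seen [H2,H0] ; pick H0
  Q 10.162.208.2: descend 0000101010100010110100 ; hops seen [H1,H1,H1,H1] ; pick H1
  Q 107.151.234.2: descend 0110101110010111111010100 ; hops seen [H2] ; pick H2
  Q 107.151.234.102: descend 011010111001011111101010011 ; hops seen [H2,H0] ; pick H0
  del 10.162.0.0/16 (clear depth 16)
  del 10.162.208.0/20 (clear depth 20)
  Q 10.162.190.202: descend 00001010101000101 ; hops seen [H1,H1] ; pick H1
  Q 107.151.234.4: descend 0110101110010111111010100 ; hops seen [H2] ; pick H2
  add 0.0.0.0/0 -> H2 at depth 0

== LOOKUPS ==
["H1","H2","H1","H1","H1","H1","H0","H1","H2","H0","H1","H2"]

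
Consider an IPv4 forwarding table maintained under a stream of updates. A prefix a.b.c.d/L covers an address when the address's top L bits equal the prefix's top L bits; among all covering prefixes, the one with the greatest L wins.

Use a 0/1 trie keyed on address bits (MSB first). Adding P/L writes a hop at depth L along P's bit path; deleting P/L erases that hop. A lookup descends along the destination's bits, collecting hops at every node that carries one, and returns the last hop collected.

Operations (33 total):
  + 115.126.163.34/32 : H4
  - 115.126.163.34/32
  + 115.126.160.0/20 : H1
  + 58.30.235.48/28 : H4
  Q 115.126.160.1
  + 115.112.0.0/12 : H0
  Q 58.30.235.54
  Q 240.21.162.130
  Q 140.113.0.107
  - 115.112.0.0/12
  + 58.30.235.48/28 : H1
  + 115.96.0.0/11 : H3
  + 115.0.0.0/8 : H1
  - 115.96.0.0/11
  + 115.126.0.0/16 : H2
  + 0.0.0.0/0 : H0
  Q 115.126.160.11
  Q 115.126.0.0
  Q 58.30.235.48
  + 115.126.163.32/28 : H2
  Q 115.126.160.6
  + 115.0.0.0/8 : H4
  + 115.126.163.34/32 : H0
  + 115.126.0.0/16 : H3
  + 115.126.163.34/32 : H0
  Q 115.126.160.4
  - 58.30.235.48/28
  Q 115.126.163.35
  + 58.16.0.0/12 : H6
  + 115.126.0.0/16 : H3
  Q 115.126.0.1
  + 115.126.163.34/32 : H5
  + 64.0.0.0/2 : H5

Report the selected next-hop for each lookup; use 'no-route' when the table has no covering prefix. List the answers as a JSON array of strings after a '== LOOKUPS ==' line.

Trace:
  add 115.126.163.34/32 -> H4 at depth 32
  del 115.126.163.34/32 (clear depth 32)
  add 115.126.160.0/20 -> H1 at depth 20
  add 58.30.235.48/28 -> H4 at depth 28
  Q 115.126.160.1: descend 0111001101111110101000 ; hops seen [H1] ; pick H1
  add 115.112.0.0/12 -> H0 at depth 12
  Q 58.30.235.54: descend 0011101000011110111010110011 ; hops seen [H4] ; pick H4
  Q 240.21.162.130: descend ε ; hops seen [∅] ; pick no-route
  Q 140.113.0.107: descend ε ; hops seen [∅] ; pick no-route
  del 115.112.0.0/12 (clear depth 12)
  add 58.30.235.48/28 -> H1 at depth 28
  add 115.96.0.0/11 -> H3 at depth 11
  add 115.0.0.0/8 -> H1 at depth 8
  del 115.96.0.0/11 (clear depth 11)
  add 115.126.0.0/16 -> H2 at depth 16
  add 0.0.0.0/0 -> H0 at depth 0
  Q 115.126.160.11: descend 0111001101111110101000 ; hops seen [H0,H1,H2,H1] ; pick H1
  Q 115.126.0.0: descend 0111001101111110 ; hops seen [H0,H1,H2] ; pick H2
  Q 58.30.235.48: descend 0011101000011110111010110011 ; hops seen [H0,H1] ; pick H1
  add 115.126.163.32/28 -> H2 at depth 28
  Q 115.126.160.6: descend 0111001101111110101000 ; hops seen [H0,H1,H2,H1] ; pick H1
  add 115.0.0.0/8 -> H4 at depth 8
  add 115.126.163.34/32 -> H0 at depth 32
  add 115.126.0.0/16 -> H3 at depth 16
  add 115.126.163.34/32 -> H0 at depth 32
  Q 115.126.160.4: descend 0111001101111110101000 ; hops seen [H0,H4,H3,H1] ; pick H1
  del 58.30.235.48/28 (clear depth 28)
  Q 115.126.163.35: descend 0111001101111110101000110010001 ; hops seen [H0,H4,H3,H1,H2] ; pick H2
  add 58.16.0.0/12 -> H6 at depth 12
  add 115.126.0.0/16 -> H3 at depth 16
  Q 115.126.0.1: descend 0111001101111110 ; hops seen [H0,H4,H3] ; pick H3
  add 115.126.163.34/32 -> H5 at depth 32
  add 64.0.0.0/2 -> H5 at depth 2

== LOOKUPS ==
["H1","H4","no-route","no-route","H1","H2","H1","H1","H1","H2","H3"]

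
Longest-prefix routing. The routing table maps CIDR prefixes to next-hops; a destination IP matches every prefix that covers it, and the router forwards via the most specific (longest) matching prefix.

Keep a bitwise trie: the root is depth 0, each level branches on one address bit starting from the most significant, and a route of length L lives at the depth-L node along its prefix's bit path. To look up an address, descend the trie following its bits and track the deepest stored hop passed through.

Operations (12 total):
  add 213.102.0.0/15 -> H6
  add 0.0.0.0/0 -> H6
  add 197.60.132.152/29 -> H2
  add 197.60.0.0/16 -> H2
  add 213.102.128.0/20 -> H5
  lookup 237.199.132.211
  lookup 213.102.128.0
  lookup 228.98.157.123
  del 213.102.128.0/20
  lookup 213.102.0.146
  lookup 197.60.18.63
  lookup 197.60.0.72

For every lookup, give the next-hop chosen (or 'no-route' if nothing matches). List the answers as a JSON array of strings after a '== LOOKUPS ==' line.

Trace:
  add 213.102.0.0/15 -> H6 at depth 15
  add 0.0.0.0/0 -> H6 at depth 0
  add 197.60.132.152/29 -> H2 at depth 29
  add 197.60.0.0/16 -> H2 at depth 16
  add 213.102.128.0/20 -> H5 at depth 20
  ? 237.199.132.211  path d0:H6→d1:-→d2:-  best=H6
  ? 213.102.128.0  path d0:H6→d1:-→d2:-→d3:-→d4:-→d5:-→d6:-→d7:-→d8:-→d9:-→d10:-→d11:-→d12:-→d13:-→d14:-→d15:H6→d16:-→d17:-→d18:-→d19:-→d20:H5  best=H5
  ? 228.98.157.123  path d0:H6→d1:-→d2:-  best=H6
  - 213.102.128.0/20 clear@20
  ? 213.102.0.146  path d0:H6→d1:-→d2:-→d3:-→d4:-→d5:-→d6:-→d7:-→d8:-→d9:-→d10:-→d11:-→d12:-→d13:-→d14:-→d15:H6→d16:-  best=H6
  ? 197.60.18.63  path d0:H6→d1:-→d2:-→d3:-→d4:-→d5:-→d6:-→d7:-→d8:-→d9:-→d10:-→d11:-→d12:-→d13:-→d14:-→d15:-→d16:H2  best=H2
  ? 197.60.0.72  path d0:H6→d1:-→d2:-→d3:-→d4:-→d5:-→d6:-→d7:-→d8:-→d9:-→d10:-→d11:-→d12:-→d13:-→d14:-→d15:-→d16:H2  best=H2

== LOOKUPS ==
["H6","H5","H6","H6","H2","H2"]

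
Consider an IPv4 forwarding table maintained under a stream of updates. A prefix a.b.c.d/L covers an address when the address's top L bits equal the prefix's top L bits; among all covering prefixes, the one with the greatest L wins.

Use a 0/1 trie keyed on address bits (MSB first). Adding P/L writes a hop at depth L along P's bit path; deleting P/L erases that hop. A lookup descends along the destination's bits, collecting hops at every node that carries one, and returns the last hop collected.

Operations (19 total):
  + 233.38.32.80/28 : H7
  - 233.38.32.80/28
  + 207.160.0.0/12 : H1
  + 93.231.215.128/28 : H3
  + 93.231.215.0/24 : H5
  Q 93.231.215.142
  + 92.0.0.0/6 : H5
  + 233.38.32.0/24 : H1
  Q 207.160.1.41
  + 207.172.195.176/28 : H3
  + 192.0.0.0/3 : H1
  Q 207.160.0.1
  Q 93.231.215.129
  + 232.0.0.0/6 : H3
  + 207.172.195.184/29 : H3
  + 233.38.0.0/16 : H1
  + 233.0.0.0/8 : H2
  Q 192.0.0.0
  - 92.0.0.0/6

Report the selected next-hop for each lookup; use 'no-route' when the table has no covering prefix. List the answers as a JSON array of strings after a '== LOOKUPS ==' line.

Apply in order:
  + 233.38.32.80/28 (H7) depth=28
  del 233.38.32.80/28 (clear depth 28)
  + 207.160.0.0/12 (H1) depth=12
  + 93.231.215.128/28 (H3) depth=28
  + 93.231.215.0/24 (H5) depth=24
  ? 93.231.215.142  path d0:-→d1:-→d2:-→d3:-→d4:-→d5:-→d6:-→d7:-→d8:-→d9:-→d10:-→d11:-→d12:-→d13:-→d14:-→d15:-→d16:-→d17:-→d18:-→d19:-→d20:-→d21:-→d22:-→d23:-→d24:H5→d25:-→d26:-→d27:-→d28:H3  best=H3
  + 92.0.0.0/6 (H5) depth=6
  + 233.38.32.0/24 (H1) depth=24
  ? 207.160.1.41  path d0:-→d1:-→d2:-→d3:-→d4:-→d5:-→d6:-→d7:-→d8:-→d9:-→d10:-→d11:-→d12:H1  best=H1
  + 207.172.195.176/28 (H3) depth=28
  + 192.0.0.0/3 (H1) depth=3
  ? 207.160.0.1  path d0:-→d1:-→d2:-→d3:H1→d4:-→d5:-→d6:-→d7:-→d8:-→d9:-→d10:-→d11:-→d12:H1  best=H1
  ? 93.231.215.129  path d0:-→d1:-→d2:-→d3:-→d4:-→d5:-→d6:H5→d7:-→d8:-→d9:-→d10:-→d11:-→d12:-→d13:-→d14:-→d15:-→d16:-→d17:-→d18:-→d19:-→d20:-→d21:-→d22:-→d23:-→d24:H5→d25:-→d26:-→d27:-→d28:H3  best=H3
  + 232.0.0.0/6 (H3) depth=6
  + 207.172.195.184/29 (H3) depth=29
  + 233.38.0.0/16 (H1) depth=16
  + 233.0.0.0/8 (H2) depth=8
  ? 192.0.0.0  path d0:-→d1:-→d2:-→d3:H1→d4:-  best=H1
  del 92.0.0.0/6 (clear depth 6)

== LOOKUPS ==
["H3","H1","H1","H3","H1"]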